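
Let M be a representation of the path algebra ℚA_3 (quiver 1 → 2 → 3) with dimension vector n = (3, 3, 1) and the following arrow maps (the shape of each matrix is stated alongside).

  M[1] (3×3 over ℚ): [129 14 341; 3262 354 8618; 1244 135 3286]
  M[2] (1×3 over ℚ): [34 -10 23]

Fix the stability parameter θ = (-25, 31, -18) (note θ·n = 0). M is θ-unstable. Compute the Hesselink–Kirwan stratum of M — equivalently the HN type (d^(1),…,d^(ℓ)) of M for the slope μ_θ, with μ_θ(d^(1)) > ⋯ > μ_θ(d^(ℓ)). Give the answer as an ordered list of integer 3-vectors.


Barcode: M ≅ I[1,1], I[1,2], I[1,3], I[2,2]. HN layers by μ_θ (3 steps, strictly decreasing):
  μ^(1)=31; μ^(2)=13/2; μ^(3)=-25

((0, 2, 0); (0, 1, 1); (3, 0, 0))


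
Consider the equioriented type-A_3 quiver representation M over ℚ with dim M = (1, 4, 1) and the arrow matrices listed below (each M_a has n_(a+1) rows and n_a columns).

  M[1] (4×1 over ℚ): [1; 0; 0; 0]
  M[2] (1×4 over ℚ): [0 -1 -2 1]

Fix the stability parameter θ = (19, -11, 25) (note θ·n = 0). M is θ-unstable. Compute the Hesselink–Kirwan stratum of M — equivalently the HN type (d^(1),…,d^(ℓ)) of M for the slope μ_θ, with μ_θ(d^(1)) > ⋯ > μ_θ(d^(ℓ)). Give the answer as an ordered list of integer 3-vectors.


Barcode: M ≅ I[1,2], I[2,2]^2, I[2,3]. HN layers by μ_θ (3 steps, strictly decreasing):
  μ^(1)=25; μ^(2)=4; μ^(3)=-11

((0, 0, 1); (1, 1, 0); (0, 3, 0))


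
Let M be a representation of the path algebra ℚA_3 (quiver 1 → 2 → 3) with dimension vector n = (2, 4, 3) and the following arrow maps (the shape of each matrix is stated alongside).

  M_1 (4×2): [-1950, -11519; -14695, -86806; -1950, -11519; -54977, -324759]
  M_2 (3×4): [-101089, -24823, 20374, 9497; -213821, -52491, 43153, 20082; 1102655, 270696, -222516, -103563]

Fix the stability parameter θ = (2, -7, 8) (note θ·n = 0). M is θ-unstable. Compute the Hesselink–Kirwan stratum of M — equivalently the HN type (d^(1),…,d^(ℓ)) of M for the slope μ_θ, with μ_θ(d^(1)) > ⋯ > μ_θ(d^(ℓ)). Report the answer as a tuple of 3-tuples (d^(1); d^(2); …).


Interval decomposition of M: I[1,2], I[1,3], I[2,3]^2.
HN type (ℓ=3): μ^(1)=8; μ^(2)=-5/2; μ^(3)=-7

((0, 0, 3); (2, 2, 0); (0, 2, 0))


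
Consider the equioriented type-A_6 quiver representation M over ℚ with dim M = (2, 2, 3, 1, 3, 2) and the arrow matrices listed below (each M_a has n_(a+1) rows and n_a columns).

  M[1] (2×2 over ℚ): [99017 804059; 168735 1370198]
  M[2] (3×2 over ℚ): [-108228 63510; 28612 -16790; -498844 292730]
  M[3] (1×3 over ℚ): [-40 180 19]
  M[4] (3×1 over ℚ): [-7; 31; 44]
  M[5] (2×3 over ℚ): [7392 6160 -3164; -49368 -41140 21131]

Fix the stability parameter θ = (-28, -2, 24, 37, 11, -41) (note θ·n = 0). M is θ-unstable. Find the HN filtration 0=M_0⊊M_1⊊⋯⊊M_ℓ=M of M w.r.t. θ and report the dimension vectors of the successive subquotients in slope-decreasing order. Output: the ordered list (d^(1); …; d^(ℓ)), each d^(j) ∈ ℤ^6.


Via rank(M_{q-1}∘⋯∘M_p): M ≅ I[1,2], I[1,5], I[3,3]^2, I[5,5], I[5,6], I[6,6].
μ_θ-semistable layers: μ^(1)=24; μ^(2)=11; μ^(3)=-2; μ^(4)=-15; μ^(5)=-28; μ^(6)=-41

((0, 0, 3, 1, 1, 0); (0, 0, 0, 0, 1, 0); (0, 2, 0, 0, 0, 0); (0, 0, 0, 0, 1, 1); (2, 0, 0, 0, 0, 0); (0, 0, 0, 0, 0, 1))


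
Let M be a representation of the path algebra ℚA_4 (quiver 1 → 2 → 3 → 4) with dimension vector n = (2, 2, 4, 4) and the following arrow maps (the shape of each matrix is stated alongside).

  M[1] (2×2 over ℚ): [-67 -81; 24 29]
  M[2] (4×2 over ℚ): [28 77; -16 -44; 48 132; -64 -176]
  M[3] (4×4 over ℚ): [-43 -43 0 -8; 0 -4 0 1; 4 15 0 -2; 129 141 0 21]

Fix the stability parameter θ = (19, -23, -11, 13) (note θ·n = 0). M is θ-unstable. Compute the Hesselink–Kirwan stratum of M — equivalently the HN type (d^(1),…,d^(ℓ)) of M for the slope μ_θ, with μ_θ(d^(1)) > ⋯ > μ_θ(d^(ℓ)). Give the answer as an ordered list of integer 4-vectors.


Barcode: M ≅ I[1,2], I[1,4], I[3,3], I[3,4]^2, I[4,4]. HN layers by μ_θ (4 steps, strictly decreasing):
  μ^(1)=13; μ^(2)=-2; μ^(3)=-5; μ^(4)=-11

((0, 0, 0, 4); (1, 1, 0, 0); (1, 1, 1, 0); (0, 0, 3, 0))


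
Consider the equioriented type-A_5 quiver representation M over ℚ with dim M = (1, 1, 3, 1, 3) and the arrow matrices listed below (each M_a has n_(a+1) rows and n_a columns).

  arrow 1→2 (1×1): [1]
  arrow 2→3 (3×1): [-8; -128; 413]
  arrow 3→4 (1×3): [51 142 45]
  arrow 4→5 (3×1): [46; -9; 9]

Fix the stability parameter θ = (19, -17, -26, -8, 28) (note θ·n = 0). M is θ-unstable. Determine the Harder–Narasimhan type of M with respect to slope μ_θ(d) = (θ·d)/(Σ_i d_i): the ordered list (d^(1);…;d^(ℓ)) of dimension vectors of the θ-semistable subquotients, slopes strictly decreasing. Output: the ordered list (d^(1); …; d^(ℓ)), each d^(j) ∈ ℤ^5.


Via rank(M_{q-1}∘⋯∘M_p): M ≅ I[1,5], I[3,3]^2, I[5,5]^2.
μ_θ-semistable layers: μ^(1)=28; μ^(2)=-8; μ^(3)=-26

((0, 0, 0, 0, 3); (1, 1, 1, 1, 0); (0, 0, 2, 0, 0))


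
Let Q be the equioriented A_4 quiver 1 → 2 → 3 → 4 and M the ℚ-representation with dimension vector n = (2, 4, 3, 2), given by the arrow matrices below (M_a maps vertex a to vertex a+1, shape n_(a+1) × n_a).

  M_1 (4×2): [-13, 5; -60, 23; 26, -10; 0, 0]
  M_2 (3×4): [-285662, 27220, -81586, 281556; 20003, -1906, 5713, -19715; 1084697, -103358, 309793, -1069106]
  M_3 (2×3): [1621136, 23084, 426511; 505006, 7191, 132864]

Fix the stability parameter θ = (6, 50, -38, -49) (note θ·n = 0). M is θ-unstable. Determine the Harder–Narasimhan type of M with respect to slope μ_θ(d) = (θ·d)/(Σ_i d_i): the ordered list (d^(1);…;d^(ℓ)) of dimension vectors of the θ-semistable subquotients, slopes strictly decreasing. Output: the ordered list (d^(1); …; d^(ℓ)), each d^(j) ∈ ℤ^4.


Interval decomposition of M: I[1,2], I[1,4], I[2,3], I[2,4].
HN type (ℓ=4): μ^(1)=50; μ^(2)=6; μ^(3)=-31/4; μ^(4)=-37/3

((0, 1, 0, 0); (1, 1, 1, 0); (1, 1, 1, 1); (0, 1, 1, 1))


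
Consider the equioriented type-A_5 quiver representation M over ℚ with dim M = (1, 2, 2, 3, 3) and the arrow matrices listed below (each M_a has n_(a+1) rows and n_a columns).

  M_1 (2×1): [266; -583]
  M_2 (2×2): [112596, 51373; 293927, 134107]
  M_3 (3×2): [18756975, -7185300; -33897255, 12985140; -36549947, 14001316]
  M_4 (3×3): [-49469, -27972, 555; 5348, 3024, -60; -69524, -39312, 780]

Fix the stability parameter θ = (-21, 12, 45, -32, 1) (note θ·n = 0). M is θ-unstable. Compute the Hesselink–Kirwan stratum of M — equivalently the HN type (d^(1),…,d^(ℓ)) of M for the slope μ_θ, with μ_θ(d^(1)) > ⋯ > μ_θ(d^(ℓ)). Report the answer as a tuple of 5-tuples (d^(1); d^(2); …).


Via rank(M_{q-1}∘⋯∘M_p): M ≅ I[1,4], I[2,3], I[4,4], I[4,5], I[5,5]^2.
μ_θ-semistable layers: μ^(1)=45; μ^(2)=12; μ^(3)=25/3; μ^(4)=1; μ^(5)=-21; μ^(6)=-32

((0, 0, 1, 0, 0); (0, 1, 0, 0, 0); (0, 1, 1, 1, 0); (0, 0, 0, 0, 3); (1, 0, 0, 0, 0); (0, 0, 0, 2, 0))


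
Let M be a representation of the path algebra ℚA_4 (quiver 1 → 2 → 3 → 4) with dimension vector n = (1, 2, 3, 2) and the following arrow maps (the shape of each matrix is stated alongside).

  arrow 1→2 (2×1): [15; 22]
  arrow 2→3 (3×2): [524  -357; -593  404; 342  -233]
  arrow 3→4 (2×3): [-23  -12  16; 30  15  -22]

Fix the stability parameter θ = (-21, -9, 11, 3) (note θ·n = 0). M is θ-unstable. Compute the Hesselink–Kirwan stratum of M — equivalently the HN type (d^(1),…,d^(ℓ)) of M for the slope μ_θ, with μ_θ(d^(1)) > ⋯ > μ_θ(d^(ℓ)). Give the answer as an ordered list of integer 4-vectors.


Via rank(M_{q-1}∘⋯∘M_p): M ≅ I[1,4], I[2,4], I[3,3].
μ_θ-semistable layers: μ^(1)=11; μ^(2)=7; μ^(3)=-9; μ^(4)=-21

((0, 0, 1, 0); (0, 0, 2, 2); (0, 2, 0, 0); (1, 0, 0, 0))


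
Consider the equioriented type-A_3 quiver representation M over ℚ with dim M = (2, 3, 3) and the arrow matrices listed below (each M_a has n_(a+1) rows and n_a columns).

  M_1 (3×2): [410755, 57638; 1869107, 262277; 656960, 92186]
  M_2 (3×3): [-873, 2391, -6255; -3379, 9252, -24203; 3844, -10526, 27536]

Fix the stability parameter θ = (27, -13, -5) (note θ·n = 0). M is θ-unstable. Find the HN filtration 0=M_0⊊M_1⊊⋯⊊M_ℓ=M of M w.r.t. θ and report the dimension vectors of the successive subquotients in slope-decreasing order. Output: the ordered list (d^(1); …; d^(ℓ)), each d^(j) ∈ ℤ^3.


Via rank(M_{q-1}∘⋯∘M_p): M ≅ I[1,3]^2, I[2,2], I[3,3].
μ_θ-semistable layers: μ^(1)=3; μ^(2)=-5; μ^(3)=-13

((2, 2, 2); (0, 0, 1); (0, 1, 0))


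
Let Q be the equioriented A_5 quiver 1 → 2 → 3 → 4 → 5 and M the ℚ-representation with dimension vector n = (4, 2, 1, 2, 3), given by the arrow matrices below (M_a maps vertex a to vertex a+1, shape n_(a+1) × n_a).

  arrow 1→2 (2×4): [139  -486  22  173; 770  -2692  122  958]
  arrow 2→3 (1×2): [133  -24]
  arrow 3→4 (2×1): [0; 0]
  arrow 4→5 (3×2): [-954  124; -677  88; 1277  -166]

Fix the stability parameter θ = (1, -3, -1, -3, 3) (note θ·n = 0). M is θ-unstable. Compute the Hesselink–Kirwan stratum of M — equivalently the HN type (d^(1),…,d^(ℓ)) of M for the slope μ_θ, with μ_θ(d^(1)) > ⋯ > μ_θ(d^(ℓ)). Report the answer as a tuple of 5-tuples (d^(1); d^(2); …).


Via rank(M_{q-1}∘⋯∘M_p): M ≅ I[1,1]^2, I[1,2], I[1,3], I[4,5]^2, I[5,5].
μ_θ-semistable layers: μ^(1)=3; μ^(2)=1; μ^(3)=-1; μ^(4)=-3

((0, 0, 0, 0, 3); (2, 0, 0, 0, 0); (2, 2, 1, 0, 0); (0, 0, 0, 2, 0))


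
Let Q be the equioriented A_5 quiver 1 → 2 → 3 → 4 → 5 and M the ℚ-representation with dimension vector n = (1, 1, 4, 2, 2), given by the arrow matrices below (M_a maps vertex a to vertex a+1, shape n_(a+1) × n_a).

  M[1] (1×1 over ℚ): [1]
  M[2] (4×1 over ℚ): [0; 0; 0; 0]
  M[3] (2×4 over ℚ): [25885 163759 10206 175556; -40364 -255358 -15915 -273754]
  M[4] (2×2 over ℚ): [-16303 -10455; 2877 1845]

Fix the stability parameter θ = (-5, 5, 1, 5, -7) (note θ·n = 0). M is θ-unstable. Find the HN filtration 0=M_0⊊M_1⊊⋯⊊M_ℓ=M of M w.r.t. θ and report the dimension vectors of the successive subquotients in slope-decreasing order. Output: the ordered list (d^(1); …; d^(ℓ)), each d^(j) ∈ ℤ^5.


Barcode: M ≅ I[1,2], I[3,3]^2, I[3,4], I[3,5], I[5,5]. HN layers by μ_θ (5 steps, strictly decreasing):
  μ^(1)=5; μ^(2)=1; μ^(3)=-1/3; μ^(4)=-5; μ^(5)=-7

((0, 1, 0, 1, 0); (0, 0, 3, 0, 0); (0, 0, 1, 1, 1); (1, 0, 0, 0, 0); (0, 0, 0, 0, 1))


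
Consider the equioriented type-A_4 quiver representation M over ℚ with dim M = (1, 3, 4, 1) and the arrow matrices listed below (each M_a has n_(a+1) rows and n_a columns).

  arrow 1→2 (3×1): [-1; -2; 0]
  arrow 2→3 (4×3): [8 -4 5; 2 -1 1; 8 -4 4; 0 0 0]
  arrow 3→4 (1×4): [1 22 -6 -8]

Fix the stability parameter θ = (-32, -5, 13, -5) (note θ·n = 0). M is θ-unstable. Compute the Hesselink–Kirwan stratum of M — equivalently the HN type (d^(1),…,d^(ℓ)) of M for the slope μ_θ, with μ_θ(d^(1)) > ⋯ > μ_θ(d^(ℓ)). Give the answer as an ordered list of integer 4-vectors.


Barcode: M ≅ I[1,2], I[2,3], I[2,4], I[3,3]^2. HN layers by μ_θ (4 steps, strictly decreasing):
  μ^(1)=13; μ^(2)=4; μ^(3)=-5; μ^(4)=-32

((0, 0, 3, 0); (0, 0, 1, 1); (0, 3, 0, 0); (1, 0, 0, 0))


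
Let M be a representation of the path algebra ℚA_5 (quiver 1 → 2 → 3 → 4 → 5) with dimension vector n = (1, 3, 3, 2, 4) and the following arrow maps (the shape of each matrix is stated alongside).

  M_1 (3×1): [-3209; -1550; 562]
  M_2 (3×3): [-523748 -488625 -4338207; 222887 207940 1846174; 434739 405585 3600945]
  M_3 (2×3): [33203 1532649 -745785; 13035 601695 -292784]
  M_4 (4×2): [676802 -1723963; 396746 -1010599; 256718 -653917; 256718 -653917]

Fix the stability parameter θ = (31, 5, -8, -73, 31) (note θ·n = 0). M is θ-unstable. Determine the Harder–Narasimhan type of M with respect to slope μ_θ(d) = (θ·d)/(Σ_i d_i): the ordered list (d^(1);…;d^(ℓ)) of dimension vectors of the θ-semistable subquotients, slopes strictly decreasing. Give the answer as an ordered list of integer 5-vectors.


Barcode: M ≅ I[1,5], I[2,2], I[2,3], I[3,4], I[5,5]^3. HN layers by μ_θ (5 steps, strictly decreasing):
  μ^(1)=31; μ^(2)=5; μ^(3)=-3/2; μ^(4)=-45/4; μ^(5)=-81/2

((0, 0, 0, 0, 4); (0, 1, 0, 0, 0); (0, 1, 1, 0, 0); (1, 1, 1, 1, 0); (0, 0, 1, 1, 0))


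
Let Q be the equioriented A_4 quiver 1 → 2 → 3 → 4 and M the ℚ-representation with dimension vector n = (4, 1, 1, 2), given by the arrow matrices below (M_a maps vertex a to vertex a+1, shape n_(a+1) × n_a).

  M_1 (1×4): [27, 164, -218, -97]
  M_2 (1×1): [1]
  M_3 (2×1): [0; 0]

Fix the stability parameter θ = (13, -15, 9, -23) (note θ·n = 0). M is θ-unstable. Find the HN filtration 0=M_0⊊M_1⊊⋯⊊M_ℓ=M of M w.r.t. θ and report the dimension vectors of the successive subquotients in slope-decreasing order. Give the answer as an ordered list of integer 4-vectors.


Via rank(M_{q-1}∘⋯∘M_p): M ≅ I[1,1]^3, I[1,3], I[4,4]^2.
μ_θ-semistable layers: μ^(1)=13; μ^(2)=9; μ^(3)=-1; μ^(4)=-23

((3, 0, 0, 0); (0, 0, 1, 0); (1, 1, 0, 0); (0, 0, 0, 2))


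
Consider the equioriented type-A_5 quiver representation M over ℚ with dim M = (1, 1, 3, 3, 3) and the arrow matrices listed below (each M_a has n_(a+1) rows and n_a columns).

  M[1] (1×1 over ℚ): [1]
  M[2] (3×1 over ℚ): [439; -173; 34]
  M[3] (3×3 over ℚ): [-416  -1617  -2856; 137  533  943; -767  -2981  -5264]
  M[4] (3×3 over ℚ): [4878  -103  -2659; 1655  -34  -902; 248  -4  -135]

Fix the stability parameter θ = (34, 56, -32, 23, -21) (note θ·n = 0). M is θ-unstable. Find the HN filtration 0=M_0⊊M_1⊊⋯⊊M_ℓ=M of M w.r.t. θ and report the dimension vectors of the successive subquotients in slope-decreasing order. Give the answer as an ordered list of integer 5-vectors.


Interval decomposition of M: I[1,5], I[3,5]^2.
HN type (ℓ=3): μ^(1)=12; μ^(2)=1; μ^(3)=-32

((1, 1, 1, 1, 1); (0, 0, 0, 2, 2); (0, 0, 2, 0, 0))


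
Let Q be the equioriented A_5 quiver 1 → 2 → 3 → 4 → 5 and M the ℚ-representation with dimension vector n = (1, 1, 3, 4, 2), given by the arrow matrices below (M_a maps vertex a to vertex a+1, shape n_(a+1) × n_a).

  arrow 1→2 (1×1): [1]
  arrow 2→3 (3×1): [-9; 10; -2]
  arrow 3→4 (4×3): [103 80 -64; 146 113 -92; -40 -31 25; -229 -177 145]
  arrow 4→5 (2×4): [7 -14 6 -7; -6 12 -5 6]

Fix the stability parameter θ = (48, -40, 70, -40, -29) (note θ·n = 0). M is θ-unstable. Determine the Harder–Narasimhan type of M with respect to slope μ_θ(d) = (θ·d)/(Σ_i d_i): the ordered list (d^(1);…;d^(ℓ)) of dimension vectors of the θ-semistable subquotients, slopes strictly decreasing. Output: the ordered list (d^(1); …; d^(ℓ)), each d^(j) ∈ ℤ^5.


Via rank(M_{q-1}∘⋯∘M_p): M ≅ I[1,4], I[3,4], I[3,5], I[4,5].
μ_θ-semistable layers: μ^(1)=15; μ^(2)=4; μ^(3)=1/3; μ^(4)=-29; μ^(5)=-40

((0, 0, 2, 2, 0); (1, 1, 0, 0, 0); (0, 0, 1, 1, 1); (0, 0, 0, 0, 1); (0, 0, 0, 1, 0))


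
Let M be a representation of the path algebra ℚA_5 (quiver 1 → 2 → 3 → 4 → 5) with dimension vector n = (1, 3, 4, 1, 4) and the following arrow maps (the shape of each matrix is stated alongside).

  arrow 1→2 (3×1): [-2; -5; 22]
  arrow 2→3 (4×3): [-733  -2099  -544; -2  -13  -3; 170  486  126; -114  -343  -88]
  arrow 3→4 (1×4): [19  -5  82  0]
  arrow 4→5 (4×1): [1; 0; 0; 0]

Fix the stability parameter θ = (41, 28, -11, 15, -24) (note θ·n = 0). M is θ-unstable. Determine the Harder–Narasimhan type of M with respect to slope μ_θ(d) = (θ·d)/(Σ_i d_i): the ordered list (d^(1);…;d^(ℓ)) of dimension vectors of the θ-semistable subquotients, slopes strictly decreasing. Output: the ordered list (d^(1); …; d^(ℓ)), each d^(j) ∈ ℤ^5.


Interval decomposition of M: I[1,5], I[2,3]^2, I[3,3], I[5,5]^3.
HN type (ℓ=4): μ^(1)=49/5; μ^(2)=17/2; μ^(3)=-11; μ^(4)=-24

((1, 1, 1, 1, 1); (0, 2, 2, 0, 0); (0, 0, 1, 0, 0); (0, 0, 0, 0, 3))


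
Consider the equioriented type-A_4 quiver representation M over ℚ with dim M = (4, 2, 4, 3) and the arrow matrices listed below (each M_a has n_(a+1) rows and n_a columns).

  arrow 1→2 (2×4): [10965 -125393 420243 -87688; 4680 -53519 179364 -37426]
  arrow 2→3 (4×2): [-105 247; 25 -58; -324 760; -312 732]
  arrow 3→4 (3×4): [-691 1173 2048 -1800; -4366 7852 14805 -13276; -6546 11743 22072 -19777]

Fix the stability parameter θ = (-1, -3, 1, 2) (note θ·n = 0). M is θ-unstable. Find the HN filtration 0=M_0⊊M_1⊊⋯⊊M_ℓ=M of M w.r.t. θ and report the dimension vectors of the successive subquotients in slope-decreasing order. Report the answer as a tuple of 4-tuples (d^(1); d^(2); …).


Interval decomposition of M: I[1,1]^2, I[1,4]^2, I[3,3], I[3,4].
HN type (ℓ=4): μ^(1)=2; μ^(2)=1; μ^(3)=-1; μ^(4)=-2

((0, 0, 0, 3); (0, 0, 4, 0); (2, 0, 0, 0); (2, 2, 0, 0))


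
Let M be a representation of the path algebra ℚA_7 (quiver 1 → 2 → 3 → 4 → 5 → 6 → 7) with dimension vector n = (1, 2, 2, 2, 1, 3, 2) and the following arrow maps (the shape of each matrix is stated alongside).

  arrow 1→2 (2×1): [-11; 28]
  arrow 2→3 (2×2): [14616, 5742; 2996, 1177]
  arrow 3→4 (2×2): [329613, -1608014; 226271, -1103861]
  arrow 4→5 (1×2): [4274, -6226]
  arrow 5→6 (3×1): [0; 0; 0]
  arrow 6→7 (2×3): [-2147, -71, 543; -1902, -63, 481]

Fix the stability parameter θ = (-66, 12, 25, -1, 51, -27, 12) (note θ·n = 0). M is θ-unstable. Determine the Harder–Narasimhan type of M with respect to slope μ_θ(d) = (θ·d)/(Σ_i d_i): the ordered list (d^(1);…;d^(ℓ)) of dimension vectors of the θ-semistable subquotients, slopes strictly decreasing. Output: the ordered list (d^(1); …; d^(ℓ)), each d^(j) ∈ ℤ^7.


Interval decomposition of M: I[1,2], I[2,5], I[3,4], I[6,6], I[6,7]^2.
HN type (ℓ=4): μ^(1)=51; μ^(2)=12; μ^(3)=-27; μ^(4)=-66

((0, 0, 0, 0, 1, 0, 0); (0, 2, 2, 2, 0, 0, 2); (0, 0, 0, 0, 0, 3, 0); (1, 0, 0, 0, 0, 0, 0))


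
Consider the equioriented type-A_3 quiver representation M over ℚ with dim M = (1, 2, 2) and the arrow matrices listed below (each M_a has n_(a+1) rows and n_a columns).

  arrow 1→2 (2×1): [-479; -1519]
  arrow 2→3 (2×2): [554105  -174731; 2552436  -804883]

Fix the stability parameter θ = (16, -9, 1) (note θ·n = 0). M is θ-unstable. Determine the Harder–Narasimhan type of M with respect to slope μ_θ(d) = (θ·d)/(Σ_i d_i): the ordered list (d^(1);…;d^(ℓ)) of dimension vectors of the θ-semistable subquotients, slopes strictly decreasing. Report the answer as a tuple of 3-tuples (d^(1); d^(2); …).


Via rank(M_{q-1}∘⋯∘M_p): M ≅ I[1,3], I[2,3].
μ_θ-semistable layers: μ^(1)=8/3; μ^(2)=1; μ^(3)=-9

((1, 1, 1); (0, 0, 1); (0, 1, 0))


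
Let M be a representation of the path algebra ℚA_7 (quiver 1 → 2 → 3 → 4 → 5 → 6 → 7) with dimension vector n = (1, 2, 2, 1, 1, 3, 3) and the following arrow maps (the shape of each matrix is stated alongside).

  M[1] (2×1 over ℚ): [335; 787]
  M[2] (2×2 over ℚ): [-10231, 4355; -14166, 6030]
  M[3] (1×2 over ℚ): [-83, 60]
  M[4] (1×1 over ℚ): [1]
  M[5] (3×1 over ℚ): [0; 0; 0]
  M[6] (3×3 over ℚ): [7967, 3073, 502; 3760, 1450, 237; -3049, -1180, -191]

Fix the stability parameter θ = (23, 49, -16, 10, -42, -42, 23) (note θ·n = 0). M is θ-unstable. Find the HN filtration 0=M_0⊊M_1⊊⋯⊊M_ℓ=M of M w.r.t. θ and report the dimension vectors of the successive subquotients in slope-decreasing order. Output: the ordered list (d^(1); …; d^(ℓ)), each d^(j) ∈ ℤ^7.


Interval decomposition of M: I[1,2], I[2,5], I[3,3], I[6,7]^3.
HN type (ℓ=5): μ^(1)=49; μ^(2)=23; μ^(3)=1/4; μ^(4)=-16; μ^(5)=-42

((0, 1, 0, 0, 0, 0, 0); (1, 0, 0, 0, 0, 0, 3); (0, 1, 1, 1, 1, 0, 0); (0, 0, 1, 0, 0, 0, 0); (0, 0, 0, 0, 0, 3, 0))


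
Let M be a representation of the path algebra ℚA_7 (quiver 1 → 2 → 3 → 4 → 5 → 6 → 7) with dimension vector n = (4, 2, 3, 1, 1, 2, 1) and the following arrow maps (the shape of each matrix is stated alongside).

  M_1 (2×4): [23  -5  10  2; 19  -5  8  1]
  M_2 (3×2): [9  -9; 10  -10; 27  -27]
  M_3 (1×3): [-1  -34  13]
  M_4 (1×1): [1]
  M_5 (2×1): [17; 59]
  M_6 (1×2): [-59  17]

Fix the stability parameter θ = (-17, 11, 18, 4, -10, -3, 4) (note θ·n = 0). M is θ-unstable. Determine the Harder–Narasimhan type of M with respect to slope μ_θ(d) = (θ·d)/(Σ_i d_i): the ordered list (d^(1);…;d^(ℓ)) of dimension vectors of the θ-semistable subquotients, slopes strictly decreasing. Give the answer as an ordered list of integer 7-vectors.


Barcode: M ≅ I[1,1]^2, I[1,2], I[1,6], I[3,3]^2, I[6,7]. HN layers by μ_θ (5 steps, strictly decreasing):
  μ^(1)=18; μ^(2)=11; μ^(3)=4; μ^(4)=-3; μ^(5)=-17

((0, 0, 2, 0, 0, 0, 0); (0, 1, 0, 0, 0, 0, 0); (0, 1, 1, 1, 1, 1, 1); (0, 0, 0, 0, 0, 1, 0); (4, 0, 0, 0, 0, 0, 0))


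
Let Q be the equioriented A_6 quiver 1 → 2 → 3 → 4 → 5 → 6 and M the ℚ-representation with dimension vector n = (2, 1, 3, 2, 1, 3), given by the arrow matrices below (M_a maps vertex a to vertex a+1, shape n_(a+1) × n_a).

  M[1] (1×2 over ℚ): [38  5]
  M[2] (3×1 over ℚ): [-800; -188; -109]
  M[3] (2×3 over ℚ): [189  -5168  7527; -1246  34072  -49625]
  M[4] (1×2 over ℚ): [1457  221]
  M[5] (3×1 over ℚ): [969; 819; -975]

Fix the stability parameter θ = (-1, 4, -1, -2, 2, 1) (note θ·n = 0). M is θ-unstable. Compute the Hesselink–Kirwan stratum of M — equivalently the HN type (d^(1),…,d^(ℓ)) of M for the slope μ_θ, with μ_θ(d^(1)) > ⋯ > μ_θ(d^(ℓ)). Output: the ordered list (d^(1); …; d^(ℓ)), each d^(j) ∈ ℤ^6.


Interval decomposition of M: I[1,1], I[1,6], I[3,3], I[3,4], I[6,6]^2.
HN type (ℓ=5): μ^(1)=3/2; μ^(2)=1; μ^(3)=1/3; μ^(4)=-1; μ^(5)=-3/2

((0, 0, 0, 0, 1, 1); (0, 0, 0, 0, 0, 2); (0, 1, 1, 1, 0, 0); (2, 0, 1, 0, 0, 0); (0, 0, 1, 1, 0, 0))


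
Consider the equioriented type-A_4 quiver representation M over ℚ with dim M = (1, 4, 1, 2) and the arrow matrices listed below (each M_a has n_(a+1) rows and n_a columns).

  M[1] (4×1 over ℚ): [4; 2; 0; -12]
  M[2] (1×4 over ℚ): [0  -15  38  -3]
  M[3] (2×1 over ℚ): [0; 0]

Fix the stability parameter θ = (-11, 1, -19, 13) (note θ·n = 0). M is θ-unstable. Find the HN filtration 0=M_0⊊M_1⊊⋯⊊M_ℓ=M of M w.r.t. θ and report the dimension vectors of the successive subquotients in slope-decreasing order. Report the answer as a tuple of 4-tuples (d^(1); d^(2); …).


Via rank(M_{q-1}∘⋯∘M_p): M ≅ I[1,3], I[2,2]^3, I[4,4]^2.
μ_θ-semistable layers: μ^(1)=13; μ^(2)=1; μ^(3)=-9; μ^(4)=-11

((0, 0, 0, 2); (0, 3, 0, 0); (0, 1, 1, 0); (1, 0, 0, 0))


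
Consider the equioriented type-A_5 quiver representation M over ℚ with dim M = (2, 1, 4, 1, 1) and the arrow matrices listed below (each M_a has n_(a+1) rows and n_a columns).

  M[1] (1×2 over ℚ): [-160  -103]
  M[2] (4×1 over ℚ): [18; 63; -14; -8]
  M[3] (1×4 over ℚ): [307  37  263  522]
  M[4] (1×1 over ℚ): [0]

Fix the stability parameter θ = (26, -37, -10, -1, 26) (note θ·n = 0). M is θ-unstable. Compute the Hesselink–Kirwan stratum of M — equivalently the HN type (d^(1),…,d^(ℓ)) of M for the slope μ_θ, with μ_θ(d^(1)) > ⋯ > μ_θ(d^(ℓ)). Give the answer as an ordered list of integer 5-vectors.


Barcode: M ≅ I[1,1], I[1,4], I[3,3]^3, I[5,5]. HN layers by μ_θ (4 steps, strictly decreasing):
  μ^(1)=26; μ^(2)=-1; μ^(3)=-7; μ^(4)=-10

((1, 0, 0, 0, 1); (0, 0, 0, 1, 0); (1, 1, 1, 0, 0); (0, 0, 3, 0, 0))


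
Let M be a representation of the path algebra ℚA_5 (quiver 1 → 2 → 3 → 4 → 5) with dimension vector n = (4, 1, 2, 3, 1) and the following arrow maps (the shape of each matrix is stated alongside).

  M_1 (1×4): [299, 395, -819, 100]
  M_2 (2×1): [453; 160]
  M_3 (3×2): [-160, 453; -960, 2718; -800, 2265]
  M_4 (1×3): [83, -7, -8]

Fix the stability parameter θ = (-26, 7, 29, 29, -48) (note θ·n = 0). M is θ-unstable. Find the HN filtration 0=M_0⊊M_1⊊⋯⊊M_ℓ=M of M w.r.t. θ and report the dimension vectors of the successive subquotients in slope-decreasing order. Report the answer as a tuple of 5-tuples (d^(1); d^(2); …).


Interval decomposition of M: I[1,1]^3, I[1,3], I[3,5], I[4,4]^2.
HN type (ℓ=4): μ^(1)=29; μ^(2)=7; μ^(3)=10/3; μ^(4)=-26

((0, 0, 1, 2, 0); (0, 1, 0, 0, 0); (0, 0, 1, 1, 1); (4, 0, 0, 0, 0))


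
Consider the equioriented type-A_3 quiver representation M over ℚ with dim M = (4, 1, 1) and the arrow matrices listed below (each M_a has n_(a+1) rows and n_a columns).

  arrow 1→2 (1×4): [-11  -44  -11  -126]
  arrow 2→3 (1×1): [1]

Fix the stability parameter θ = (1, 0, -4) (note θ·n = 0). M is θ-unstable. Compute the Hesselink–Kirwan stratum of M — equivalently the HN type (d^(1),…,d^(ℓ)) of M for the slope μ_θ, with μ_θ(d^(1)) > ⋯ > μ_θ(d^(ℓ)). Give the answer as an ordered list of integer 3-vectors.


Interval decomposition of M: I[1,1]^3, I[1,3].
HN type (ℓ=2): μ^(1)=1; μ^(2)=-1

((3, 0, 0); (1, 1, 1))


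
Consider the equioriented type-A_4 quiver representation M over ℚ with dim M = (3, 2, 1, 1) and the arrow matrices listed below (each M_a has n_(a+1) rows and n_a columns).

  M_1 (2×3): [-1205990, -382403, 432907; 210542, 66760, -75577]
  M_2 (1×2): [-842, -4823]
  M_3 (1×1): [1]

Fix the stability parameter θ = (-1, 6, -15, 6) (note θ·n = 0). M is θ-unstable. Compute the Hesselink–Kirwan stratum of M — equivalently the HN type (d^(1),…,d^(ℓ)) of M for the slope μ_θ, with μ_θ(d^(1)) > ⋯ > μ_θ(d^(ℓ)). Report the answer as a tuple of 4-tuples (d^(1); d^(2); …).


Via rank(M_{q-1}∘⋯∘M_p): M ≅ I[1,1], I[1,2], I[1,4].
μ_θ-semistable layers: μ^(1)=6; μ^(2)=-1; μ^(3)=-10/3

((0, 1, 0, 1); (2, 0, 0, 0); (1, 1, 1, 0))


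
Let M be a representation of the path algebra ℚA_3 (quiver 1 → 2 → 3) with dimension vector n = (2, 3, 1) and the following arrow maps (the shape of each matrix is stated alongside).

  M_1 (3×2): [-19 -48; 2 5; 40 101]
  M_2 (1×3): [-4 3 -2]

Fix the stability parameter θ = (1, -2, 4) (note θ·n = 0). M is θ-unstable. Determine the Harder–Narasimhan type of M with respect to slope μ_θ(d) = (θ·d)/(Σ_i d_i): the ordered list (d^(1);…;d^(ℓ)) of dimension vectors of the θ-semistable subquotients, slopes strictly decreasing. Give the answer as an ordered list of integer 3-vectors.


Interval decomposition of M: I[1,2], I[1,3], I[2,2].
HN type (ℓ=3): μ^(1)=4; μ^(2)=-1/2; μ^(3)=-2

((0, 0, 1); (2, 2, 0); (0, 1, 0))


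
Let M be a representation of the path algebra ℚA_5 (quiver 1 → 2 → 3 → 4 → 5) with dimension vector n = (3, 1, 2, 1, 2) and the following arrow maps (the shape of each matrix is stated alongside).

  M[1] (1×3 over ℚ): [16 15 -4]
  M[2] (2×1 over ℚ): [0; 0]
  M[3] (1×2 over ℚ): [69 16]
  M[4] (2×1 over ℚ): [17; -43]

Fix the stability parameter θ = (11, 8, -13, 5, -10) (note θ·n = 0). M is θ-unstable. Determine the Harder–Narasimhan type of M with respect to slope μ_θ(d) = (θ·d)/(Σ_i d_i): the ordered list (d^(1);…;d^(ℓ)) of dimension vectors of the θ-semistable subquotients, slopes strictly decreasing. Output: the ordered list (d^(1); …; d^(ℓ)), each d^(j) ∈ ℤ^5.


Barcode: M ≅ I[1,1]^2, I[1,2], I[3,3], I[3,5], I[5,5]. HN layers by μ_θ (5 steps, strictly decreasing):
  μ^(1)=11; μ^(2)=19/2; μ^(3)=-5/2; μ^(4)=-10; μ^(5)=-13

((2, 0, 0, 0, 0); (1, 1, 0, 0, 0); (0, 0, 0, 1, 1); (0, 0, 0, 0, 1); (0, 0, 2, 0, 0))


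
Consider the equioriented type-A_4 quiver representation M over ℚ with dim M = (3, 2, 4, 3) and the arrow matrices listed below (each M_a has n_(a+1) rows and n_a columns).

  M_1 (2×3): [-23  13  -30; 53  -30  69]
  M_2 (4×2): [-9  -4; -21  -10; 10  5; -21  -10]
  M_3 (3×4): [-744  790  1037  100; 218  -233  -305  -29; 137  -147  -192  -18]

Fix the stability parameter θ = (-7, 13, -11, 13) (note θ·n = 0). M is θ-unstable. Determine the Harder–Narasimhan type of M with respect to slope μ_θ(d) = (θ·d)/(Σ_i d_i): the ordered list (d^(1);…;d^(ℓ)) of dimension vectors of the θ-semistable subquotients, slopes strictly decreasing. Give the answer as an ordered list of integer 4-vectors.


Interval decomposition of M: I[1,1], I[1,4]^2, I[3,3], I[3,4].
HN type (ℓ=4): μ^(1)=13; μ^(2)=1; μ^(3)=-7; μ^(4)=-11

((0, 0, 0, 3); (0, 2, 2, 0); (3, 0, 0, 0); (0, 0, 2, 0))


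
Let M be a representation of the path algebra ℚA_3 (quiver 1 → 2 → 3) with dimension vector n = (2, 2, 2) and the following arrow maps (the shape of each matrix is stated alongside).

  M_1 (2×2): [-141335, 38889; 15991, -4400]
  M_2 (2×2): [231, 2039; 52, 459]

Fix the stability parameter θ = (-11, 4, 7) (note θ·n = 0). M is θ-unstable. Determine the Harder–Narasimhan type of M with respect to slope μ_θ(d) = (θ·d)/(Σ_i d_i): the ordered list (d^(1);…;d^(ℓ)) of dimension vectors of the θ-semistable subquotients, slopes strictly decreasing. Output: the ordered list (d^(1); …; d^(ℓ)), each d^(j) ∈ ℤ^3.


Interval decomposition of M: I[1,3]^2.
HN type (ℓ=3): μ^(1)=7; μ^(2)=4; μ^(3)=-11

((0, 0, 2); (0, 2, 0); (2, 0, 0))


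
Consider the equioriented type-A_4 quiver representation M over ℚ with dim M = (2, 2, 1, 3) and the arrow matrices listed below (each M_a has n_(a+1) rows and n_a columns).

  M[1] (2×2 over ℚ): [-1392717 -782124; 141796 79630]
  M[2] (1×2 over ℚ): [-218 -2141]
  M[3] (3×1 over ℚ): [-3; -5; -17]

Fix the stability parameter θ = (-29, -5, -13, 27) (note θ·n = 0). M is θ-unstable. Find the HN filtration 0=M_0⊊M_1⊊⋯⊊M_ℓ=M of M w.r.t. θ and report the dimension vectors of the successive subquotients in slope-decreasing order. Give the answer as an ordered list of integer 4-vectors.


Interval decomposition of M: I[1,2], I[1,4], I[4,4]^2.
HN type (ℓ=4): μ^(1)=27; μ^(2)=-5; μ^(3)=-9; μ^(4)=-29

((0, 0, 0, 3); (0, 1, 0, 0); (0, 1, 1, 0); (2, 0, 0, 0))


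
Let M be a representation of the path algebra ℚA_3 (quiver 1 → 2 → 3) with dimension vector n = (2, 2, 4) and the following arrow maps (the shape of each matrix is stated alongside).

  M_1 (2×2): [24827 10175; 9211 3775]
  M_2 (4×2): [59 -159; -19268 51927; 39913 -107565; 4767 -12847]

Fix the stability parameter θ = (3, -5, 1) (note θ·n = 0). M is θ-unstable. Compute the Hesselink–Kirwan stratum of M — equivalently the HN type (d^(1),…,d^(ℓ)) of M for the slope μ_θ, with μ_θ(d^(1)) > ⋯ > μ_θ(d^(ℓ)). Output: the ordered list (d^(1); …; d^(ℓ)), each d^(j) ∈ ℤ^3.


Barcode: M ≅ I[1,1], I[1,3], I[2,3], I[3,3]^2. HN layers by μ_θ (4 steps, strictly decreasing):
  μ^(1)=3; μ^(2)=1; μ^(3)=-1; μ^(4)=-5

((1, 0, 0); (0, 0, 4); (1, 1, 0); (0, 1, 0))


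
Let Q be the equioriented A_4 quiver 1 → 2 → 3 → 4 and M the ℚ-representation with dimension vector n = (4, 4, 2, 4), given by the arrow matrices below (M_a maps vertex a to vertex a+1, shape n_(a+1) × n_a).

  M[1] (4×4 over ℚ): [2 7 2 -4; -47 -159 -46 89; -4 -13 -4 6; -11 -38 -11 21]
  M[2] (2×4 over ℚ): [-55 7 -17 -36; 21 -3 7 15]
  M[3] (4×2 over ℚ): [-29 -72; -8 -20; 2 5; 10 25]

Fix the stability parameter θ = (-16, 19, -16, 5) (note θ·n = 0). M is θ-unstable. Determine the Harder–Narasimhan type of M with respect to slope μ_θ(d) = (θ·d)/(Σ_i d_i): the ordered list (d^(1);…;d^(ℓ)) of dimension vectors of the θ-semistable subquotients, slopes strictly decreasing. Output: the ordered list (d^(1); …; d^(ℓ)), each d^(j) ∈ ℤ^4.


Interval decomposition of M: I[1,1], I[1,2], I[1,4]^2, I[2,2], I[4,4]^2.
HN type (ℓ=4): μ^(1)=19; μ^(2)=5; μ^(3)=3/2; μ^(4)=-16

((0, 2, 0, 0); (0, 0, 0, 4); (0, 2, 2, 0); (4, 0, 0, 0))


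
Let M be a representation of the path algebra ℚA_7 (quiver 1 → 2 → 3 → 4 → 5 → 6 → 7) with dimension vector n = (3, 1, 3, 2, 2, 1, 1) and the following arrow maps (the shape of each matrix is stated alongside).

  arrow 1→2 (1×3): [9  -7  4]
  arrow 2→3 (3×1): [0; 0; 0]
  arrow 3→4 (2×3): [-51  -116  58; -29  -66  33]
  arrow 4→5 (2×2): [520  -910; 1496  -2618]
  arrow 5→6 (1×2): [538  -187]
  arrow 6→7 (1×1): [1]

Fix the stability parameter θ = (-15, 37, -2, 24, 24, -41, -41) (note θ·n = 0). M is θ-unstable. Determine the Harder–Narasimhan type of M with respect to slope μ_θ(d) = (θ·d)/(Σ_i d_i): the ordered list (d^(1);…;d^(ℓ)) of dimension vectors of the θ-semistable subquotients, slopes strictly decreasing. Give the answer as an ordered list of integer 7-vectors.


Via rank(M_{q-1}∘⋯∘M_p): M ≅ I[1,1]^2, I[1,2], I[3,3], I[3,4], I[3,7], I[5,5].
μ_θ-semistable layers: μ^(1)=37; μ^(2)=24; μ^(3)=-2; μ^(4)=-36/5; μ^(5)=-15

((0, 1, 0, 0, 0, 0, 0); (0, 0, 0, 1, 1, 0, 0); (0, 0, 2, 0, 0, 0, 0); (0, 0, 1, 1, 1, 1, 1); (3, 0, 0, 0, 0, 0, 0))


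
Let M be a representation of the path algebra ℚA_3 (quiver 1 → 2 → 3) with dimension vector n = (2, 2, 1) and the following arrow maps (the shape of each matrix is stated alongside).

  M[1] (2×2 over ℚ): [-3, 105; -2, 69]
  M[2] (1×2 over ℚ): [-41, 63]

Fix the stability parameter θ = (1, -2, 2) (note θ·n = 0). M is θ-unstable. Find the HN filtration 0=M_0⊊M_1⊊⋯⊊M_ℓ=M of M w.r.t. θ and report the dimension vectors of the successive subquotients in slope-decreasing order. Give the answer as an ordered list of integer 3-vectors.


Interval decomposition of M: I[1,2], I[1,3].
HN type (ℓ=2): μ^(1)=2; μ^(2)=-1/2

((0, 0, 1); (2, 2, 0))


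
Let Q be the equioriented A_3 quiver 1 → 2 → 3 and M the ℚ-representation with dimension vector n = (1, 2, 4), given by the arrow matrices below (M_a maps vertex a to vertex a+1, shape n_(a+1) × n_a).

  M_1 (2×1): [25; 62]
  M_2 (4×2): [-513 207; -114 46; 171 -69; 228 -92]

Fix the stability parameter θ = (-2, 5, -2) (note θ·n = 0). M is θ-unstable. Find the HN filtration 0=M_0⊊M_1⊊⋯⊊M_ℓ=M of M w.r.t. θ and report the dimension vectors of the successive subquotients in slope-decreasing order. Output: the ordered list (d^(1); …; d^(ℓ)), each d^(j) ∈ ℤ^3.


Interval decomposition of M: I[1,3], I[2,2], I[3,3]^3.
HN type (ℓ=3): μ^(1)=5; μ^(2)=3/2; μ^(3)=-2

((0, 1, 0); (0, 1, 1); (1, 0, 3))


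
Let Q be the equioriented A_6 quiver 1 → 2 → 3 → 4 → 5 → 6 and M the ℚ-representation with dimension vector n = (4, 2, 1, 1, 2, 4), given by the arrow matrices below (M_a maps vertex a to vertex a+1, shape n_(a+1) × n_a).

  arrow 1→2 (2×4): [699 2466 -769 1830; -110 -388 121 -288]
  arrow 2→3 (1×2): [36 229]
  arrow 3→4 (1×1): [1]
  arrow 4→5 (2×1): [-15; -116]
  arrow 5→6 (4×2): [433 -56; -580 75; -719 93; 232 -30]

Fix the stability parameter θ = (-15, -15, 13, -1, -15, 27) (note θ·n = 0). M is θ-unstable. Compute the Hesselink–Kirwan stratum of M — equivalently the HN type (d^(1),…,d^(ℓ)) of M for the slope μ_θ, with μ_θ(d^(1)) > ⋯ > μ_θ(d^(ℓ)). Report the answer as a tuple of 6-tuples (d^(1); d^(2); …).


Via rank(M_{q-1}∘⋯∘M_p): M ≅ I[1,1]^2, I[1,2], I[1,6], I[5,6], I[6,6]^2.
μ_θ-semistable layers: μ^(1)=27; μ^(2)=-1; μ^(3)=-15

((0, 0, 0, 0, 0, 4); (0, 0, 1, 1, 1, 0); (4, 2, 0, 0, 1, 0))


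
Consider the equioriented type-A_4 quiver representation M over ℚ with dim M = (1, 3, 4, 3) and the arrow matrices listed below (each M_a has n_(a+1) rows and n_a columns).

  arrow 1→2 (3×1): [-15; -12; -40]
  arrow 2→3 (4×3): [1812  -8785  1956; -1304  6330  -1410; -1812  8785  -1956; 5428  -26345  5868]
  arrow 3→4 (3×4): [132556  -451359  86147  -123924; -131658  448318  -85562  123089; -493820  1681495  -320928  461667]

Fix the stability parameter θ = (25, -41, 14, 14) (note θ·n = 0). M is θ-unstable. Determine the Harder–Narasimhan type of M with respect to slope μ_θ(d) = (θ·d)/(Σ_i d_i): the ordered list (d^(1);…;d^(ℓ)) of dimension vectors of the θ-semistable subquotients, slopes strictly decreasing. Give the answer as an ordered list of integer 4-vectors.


Interval decomposition of M: I[1,2], I[2,4]^2, I[3,3], I[3,4].
HN type (ℓ=3): μ^(1)=14; μ^(2)=-8; μ^(3)=-41

((0, 0, 4, 3); (1, 1, 0, 0); (0, 2, 0, 0))


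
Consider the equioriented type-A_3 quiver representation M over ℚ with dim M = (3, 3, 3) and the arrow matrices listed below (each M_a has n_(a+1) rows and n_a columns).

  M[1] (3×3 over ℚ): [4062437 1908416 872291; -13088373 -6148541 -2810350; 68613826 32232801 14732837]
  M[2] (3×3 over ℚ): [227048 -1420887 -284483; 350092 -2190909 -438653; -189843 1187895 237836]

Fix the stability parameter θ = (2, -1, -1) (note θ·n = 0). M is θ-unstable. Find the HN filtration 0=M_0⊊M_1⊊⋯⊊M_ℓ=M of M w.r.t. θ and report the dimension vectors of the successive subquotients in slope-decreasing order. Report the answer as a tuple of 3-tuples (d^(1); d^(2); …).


Interval decomposition of M: I[1,1], I[1,3]^2, I[2,2], I[3,3].
HN type (ℓ=3): μ^(1)=2; μ^(2)=0; μ^(3)=-1

((1, 0, 0); (2, 2, 2); (0, 1, 1))


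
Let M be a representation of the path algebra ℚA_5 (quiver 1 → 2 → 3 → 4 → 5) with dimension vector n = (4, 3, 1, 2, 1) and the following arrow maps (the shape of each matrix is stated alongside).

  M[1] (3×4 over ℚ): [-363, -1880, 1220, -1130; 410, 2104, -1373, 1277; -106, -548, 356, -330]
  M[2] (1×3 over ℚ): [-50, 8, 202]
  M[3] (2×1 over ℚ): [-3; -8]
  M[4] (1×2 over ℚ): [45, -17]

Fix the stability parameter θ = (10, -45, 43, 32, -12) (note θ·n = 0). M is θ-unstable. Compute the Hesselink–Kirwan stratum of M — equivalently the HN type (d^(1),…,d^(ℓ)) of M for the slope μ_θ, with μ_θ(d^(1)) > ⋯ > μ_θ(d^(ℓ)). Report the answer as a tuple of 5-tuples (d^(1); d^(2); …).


Barcode: M ≅ I[1,1], I[1,2]^2, I[1,5], I[4,4]. HN layers by μ_θ (4 steps, strictly decreasing):
  μ^(1)=32; μ^(2)=21; μ^(3)=10; μ^(4)=-35/2

((0, 0, 0, 1, 0); (0, 0, 1, 1, 1); (1, 0, 0, 0, 0); (3, 3, 0, 0, 0))


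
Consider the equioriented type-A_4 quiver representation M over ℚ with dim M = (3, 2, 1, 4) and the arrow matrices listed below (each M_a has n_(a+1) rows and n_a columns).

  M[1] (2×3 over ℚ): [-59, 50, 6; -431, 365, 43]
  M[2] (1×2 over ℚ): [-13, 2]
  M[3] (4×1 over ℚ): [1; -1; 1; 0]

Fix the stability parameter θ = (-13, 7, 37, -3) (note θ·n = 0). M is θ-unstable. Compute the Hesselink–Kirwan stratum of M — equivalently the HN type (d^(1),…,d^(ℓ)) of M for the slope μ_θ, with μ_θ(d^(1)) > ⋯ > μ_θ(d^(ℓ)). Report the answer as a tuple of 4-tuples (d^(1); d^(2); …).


Interval decomposition of M: I[1,1], I[1,2], I[1,4], I[4,4]^3.
HN type (ℓ=4): μ^(1)=17; μ^(2)=7; μ^(3)=-3; μ^(4)=-13

((0, 0, 1, 1); (0, 2, 0, 0); (0, 0, 0, 3); (3, 0, 0, 0))


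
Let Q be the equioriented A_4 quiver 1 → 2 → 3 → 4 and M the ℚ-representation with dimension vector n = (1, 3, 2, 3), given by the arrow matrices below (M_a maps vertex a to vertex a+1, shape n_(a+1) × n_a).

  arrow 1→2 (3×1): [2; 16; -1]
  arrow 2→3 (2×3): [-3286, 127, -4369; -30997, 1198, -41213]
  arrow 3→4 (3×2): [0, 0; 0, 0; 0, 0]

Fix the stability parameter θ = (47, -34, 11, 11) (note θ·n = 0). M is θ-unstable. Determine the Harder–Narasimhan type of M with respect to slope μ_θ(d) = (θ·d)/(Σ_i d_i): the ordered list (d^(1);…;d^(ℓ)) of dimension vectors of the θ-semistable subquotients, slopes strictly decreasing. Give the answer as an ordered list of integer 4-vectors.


Interval decomposition of M: I[1,3], I[2,2], I[2,3], I[4,4]^3.
HN type (ℓ=3): μ^(1)=11; μ^(2)=13/2; μ^(3)=-34

((0, 0, 2, 3); (1, 1, 0, 0); (0, 2, 0, 0))


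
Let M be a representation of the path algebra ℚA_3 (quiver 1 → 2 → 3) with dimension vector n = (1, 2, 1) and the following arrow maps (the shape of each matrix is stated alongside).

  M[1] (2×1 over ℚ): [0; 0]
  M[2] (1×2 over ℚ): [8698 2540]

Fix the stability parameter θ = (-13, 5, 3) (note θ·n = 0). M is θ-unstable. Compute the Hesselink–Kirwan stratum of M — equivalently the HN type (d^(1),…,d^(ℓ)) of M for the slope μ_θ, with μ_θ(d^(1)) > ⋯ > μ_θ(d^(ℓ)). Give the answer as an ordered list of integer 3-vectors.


Via rank(M_{q-1}∘⋯∘M_p): M ≅ I[1,1], I[2,2], I[2,3].
μ_θ-semistable layers: μ^(1)=5; μ^(2)=4; μ^(3)=-13

((0, 1, 0); (0, 1, 1); (1, 0, 0))
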